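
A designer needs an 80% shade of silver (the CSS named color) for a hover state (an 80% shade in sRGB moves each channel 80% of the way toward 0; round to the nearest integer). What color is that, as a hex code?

#262626

CSS silver is rgb(192, 192, 192).
Per channel, c → c + 0.8(0 − c):
  R: 192 − 153.6 = 38.4 → 38
  G: 192 + 0.8×(0−192) = 192 − 153.6 = 38.4 → 38
  B: 192 − 153.6 = 38.4 → 38
rgb(38, 38, 38) = #262626.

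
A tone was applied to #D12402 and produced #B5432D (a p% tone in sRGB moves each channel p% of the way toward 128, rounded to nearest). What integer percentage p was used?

#D12402 is rgb(209, 36, 2); #B5432D is rgb(181, 67, 45).
On the B channel (widest range): 45 ≈ 2 + (p/100)(128 − 2), so p ≈ 100×(45 − 2)/(128 − 2) = 4300/126 = 34.13.
p = 34 reproduces all three channels after rounding.

34%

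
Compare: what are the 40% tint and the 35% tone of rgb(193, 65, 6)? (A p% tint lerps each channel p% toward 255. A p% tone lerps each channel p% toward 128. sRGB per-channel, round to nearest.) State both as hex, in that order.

#da8d6a, #aa5731

40% tint:
  R: 193 + 0.4×(255−193) = 193 + 24.8 = 217.8 → 218
  G: 65 + 76 = 141 → 141
  B: 6 + 0.4×(255−6) = 6 + 99.6 = 105.6 → 106
  → #da8d6a
35% tone:
  R: 193 + 0.35×(128−193) = 193 − 22.75 = 170.25 → 170
  G: 65 + 0.35×(128−65) = 65 + 22.05 = 87.05 → 87
  B: 6 + 0.35×(128−6) = 6 + 42.7 = 48.7 → 49
  → #aa5731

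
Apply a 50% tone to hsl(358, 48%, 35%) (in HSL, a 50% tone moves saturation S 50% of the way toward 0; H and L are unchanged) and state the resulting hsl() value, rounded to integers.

hsl(358, 24%, 35%)

S moves 50% from 48 toward 0: 48 − 24 = 24 → 24.
H and L are unchanged.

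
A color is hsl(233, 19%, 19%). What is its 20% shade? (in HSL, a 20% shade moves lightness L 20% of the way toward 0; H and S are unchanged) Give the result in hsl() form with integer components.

hsl(233, 19%, 15%)

L moves 20% from 19 toward 0: 19 − 3.8 = 15.2 → 15.
H and S are unchanged.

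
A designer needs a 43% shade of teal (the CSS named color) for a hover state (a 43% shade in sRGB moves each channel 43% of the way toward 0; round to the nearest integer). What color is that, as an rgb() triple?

rgb(0, 73, 73)

CSS teal is rgb(0, 128, 128).
Per channel, c → c + 0.43(0 − c):
  R: 0 + 0 = 0 → 0
  G: 128 + 0.43×(0−128) = 128 − 55.04 = 72.96 → 73
  B: 128 + 0.43×(0−128) = 128 − 55.04 = 72.96 → 73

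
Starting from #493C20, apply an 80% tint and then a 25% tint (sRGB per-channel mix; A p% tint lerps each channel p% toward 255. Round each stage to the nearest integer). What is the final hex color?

#E4E2DD

#493C20 is rgb(73, 60, 32).
Per channel, c → c + 0.8(255 − c):
  R: 73 + 0.8×(255−73) = 73 + 145.6 = 218.6 → 219
  G: 60 + 0.8×(255−60) = 60 + 156 = 216 → 216
  B: 32 + 0.8×(255−32) = 32 + 178.4 = 210.4 → 210
After the tint: rgb(219, 216, 210) = #DBD8D2.
Lerp each channel 25% toward 255:
  R: 219 + 0.25×(255−219) = 219 + 9 = 228 → 228
  G: 216 + 9.75 = 225.75 → 226
  B: 210 + 0.25×(255−210) = 210 + 11.25 = 221.25 → 221
rgb(228, 226, 221) = #E4E2DD.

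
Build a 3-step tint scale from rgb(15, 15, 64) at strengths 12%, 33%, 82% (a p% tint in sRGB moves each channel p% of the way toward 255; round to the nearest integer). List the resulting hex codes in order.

12%: (15 + 28.8 = 43.8→44, 15 + 28.8 = 43.8→44, 64 + 22.92 = 86.92→87) → #2C2C57
33%: (15 + 79.2 = 94.2→94, 15 + 79.2 = 94.2→94, 64 + 63.03 = 127.03→127) → #5E5E7F
82%: (15 + 196.8 = 211.8→212, 15 + 196.8 = 211.8→212, 64 + 156.62 = 220.62→221) → #D4D4DD

#2C2C57, #5E5E7F, #D4D4DD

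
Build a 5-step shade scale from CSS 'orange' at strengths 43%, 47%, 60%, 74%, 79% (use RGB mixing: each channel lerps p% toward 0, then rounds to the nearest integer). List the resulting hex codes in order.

#915E00, #875700, #664200, #422B00, #362300

CSS orange is rgb(255, 165, 0).
43%: (255 − 109.65 = 145.35→145, 165 − 70.95 = 94.05→94, 0→0) → #915E00
47%: (255 − 119.85 = 135.15→135, 165 − 77.55 = 87.45→87, 0→0) → #875700
60%: (255 − 153 = 102→102, 165 − 99 = 66→66, 0→0) → #664200
74%: (255 − 188.7 = 66.3→66, 165 − 122.1 = 42.9→43, 0→0) → #422B00
79%: (255 − 201.45 = 53.55→54, 165 − 130.35 = 34.65→35, 0→0) → #362300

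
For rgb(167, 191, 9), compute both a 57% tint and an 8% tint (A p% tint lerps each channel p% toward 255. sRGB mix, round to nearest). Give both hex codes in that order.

57% tint:
  R: 167 + 0.57×(255−167) = 167 + 50.16 = 217.16 → 217
  G: 191 + 0.57×(255−191) = 191 + 36.48 = 227.48 → 227
  B: 9 + 0.57×(255−9) = 9 + 140.22 = 149.22 → 149
  → #D9E395
8% tint:
  R: 167 + 7.04 = 174.04 → 174
  G: 191 + 0.08×(255−191) = 191 + 5.12 = 196.12 → 196
  B: 9 + 0.08×(255−9) = 9 + 19.68 = 28.68 → 29
  → #AEC41D

#D9E395, #AEC41D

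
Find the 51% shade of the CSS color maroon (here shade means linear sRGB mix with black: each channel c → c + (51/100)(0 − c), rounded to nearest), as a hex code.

CSS maroon is rgb(128, 0, 0).
A 51% shade moves each channel 51% toward 0:
  R: 128 + 0.51×(0−128) = 128 − 65.28 = 62.72 → 63
  G: 0 + 0 = 0 → 0
  B: 0 + 0.51×(0−0) = 0 + 0 = 0 → 0
rgb(63, 0, 0) = #3f0000.

#3f0000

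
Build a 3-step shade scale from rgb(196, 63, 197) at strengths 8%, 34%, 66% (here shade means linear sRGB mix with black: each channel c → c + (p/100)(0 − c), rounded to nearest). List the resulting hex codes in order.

8%: (196 − 15.68 = 180.32→180, 63 − 5.04 = 57.96→58, 197 − 15.76 = 181.24→181) → #B43AB5
34%: (196 − 66.64 = 129.36→129, 63 − 21.42 = 41.58→42, 197 − 66.98 = 130.02→130) → #812A82
66%: (196 − 129.36 = 66.64→67, 63 − 41.58 = 21.42→21, 197 − 130.02 = 66.98→67) → #431543

#B43AB5, #812A82, #431543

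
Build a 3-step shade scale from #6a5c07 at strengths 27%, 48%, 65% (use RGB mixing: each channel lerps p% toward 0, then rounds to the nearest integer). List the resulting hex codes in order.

#4d4305, #373004, #252002

#6a5c07 is rgb(106, 92, 7).
27%: (106 − 28.62 = 77.38→77, 92 − 24.84 = 67.16→67, 7 − 1.89 = 5.11→5) → #4d4305
48%: (106 − 50.88 = 55.12→55, 92 − 44.16 = 47.84→48, 7 − 3.36 = 3.64→4) → #373004
65%: (106 − 68.9 = 37.1→37, 92 − 59.8 = 32.2→32, 7 − 4.55 = 2.45→2) → #252002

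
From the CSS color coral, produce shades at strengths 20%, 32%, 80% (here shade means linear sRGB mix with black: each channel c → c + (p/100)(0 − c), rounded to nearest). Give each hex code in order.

CSS coral is rgb(255, 127, 80).
20%: (255 − 51 = 204→204, 127 − 25.4 = 101.6→102, 80 − 16 = 64→64) → #CC6640
32%: (255 − 81.6 = 173.4→173, 127 − 40.64 = 86.36→86, 80 − 25.6 = 54.4→54) → #AD5636
80%: (255 − 204 = 51→51, 127 − 101.6 = 25.4→25, 80 − 64 = 16→16) → #331910

#CC6640, #AD5636, #331910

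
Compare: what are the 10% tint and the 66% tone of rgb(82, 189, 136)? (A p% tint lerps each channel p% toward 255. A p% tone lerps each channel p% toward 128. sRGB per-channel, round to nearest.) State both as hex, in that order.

#63c494, #709583

10% tint:
  R: 82 + 0.1×(255−82) = 82 + 17.3 = 99.3 → 99
  G: 189 + 0.1×(255−189) = 189 + 6.6 = 195.6 → 196
  B: 136 + 0.1×(255−136) = 136 + 11.9 = 147.9 → 148
  → #63c494
66% tone:
  R: 82 + 0.66×(128−82) = 82 + 30.36 = 112.36 → 112
  G: 189 − 40.26 = 148.74 → 149
  B: 136 − 5.28 = 130.72 → 131
  → #709583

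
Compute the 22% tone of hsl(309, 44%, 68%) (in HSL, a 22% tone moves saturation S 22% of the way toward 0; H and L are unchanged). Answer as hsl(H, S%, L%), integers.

S moves 22% from 44 toward 0: 44 − 9.68 = 34.32 → 34.
H and L are unchanged.

hsl(309, 34%, 68%)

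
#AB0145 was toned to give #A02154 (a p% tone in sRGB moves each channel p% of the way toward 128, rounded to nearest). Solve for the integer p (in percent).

25%

#AB0145 is rgb(171, 1, 69); #A02154 is rgb(160, 33, 84).
On the G channel (widest range): 33 ≈ 1 + (p/100)(128 − 1), so p ≈ 100×(33 − 1)/(128 − 1) = 3200/127 = 25.20.
p = 25 reproduces all three channels after rounding.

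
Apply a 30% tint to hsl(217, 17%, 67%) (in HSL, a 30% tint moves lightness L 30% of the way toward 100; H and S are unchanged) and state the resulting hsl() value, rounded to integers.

L moves 30% from 67 toward 100: 67 + 9.9 = 76.9 → 77.
H and S are unchanged.

hsl(217, 17%, 77%)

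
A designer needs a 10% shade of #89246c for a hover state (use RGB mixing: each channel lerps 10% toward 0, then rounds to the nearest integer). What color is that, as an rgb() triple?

#89246c is rgb(137, 36, 108).
A 10% shade moves each channel 10% toward 0:
  R: 137 − 13.7 = 123.3 → 123
  G: 36 + 0.1×(0−36) = 36 − 3.6 = 32.4 → 32
  B: 108 − 10.8 = 97.2 → 97

rgb(123, 32, 97)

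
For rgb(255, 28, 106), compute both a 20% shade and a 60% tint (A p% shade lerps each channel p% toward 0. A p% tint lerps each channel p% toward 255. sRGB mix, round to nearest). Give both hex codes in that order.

#CC1655, #FFA4C3

20% shade:
  R: 255 − 51 = 204 → 204
  G: 28 + 0.2×(0−28) = 28 − 5.6 = 22.4 → 22
  B: 106 + 0.2×(0−106) = 106 − 21.2 = 84.8 → 85
  → #CC1655
60% tint:
  R: 255 + 0.6×(255−255) = 255 + 0 = 255 → 255
  G: 28 + 0.6×(255−28) = 28 + 136.2 = 164.2 → 164
  B: 106 + 89.4 = 195.4 → 195
  → #FFA4C3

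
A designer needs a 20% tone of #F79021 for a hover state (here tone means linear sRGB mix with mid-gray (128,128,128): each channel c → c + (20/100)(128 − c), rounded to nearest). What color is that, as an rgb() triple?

rgb(223, 141, 52)

#F79021 is rgb(247, 144, 33).
Lerp each channel 20% toward 128:
  R: 247 + 0.2×(128−247) = 247 − 23.8 = 223.2 → 223
  G: 144 + 0.2×(128−144) = 144 − 3.2 = 140.8 → 141
  B: 33 + 19 = 52 → 52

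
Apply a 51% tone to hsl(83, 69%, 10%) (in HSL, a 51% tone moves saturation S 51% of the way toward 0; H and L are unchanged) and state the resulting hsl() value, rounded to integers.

hsl(83, 34%, 10%)

S moves 51% from 69 toward 0: 69 − 35.19 = 33.81 → 34.
H and L are unchanged.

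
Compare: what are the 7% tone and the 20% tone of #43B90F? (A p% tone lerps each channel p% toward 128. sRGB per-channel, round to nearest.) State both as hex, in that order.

#43B90F is rgb(67, 185, 15).
7% tone:
  R: 67 + 0.07×(128−67) = 67 + 4.27 = 71.27 → 71
  G: 185 + 0.07×(128−185) = 185 − 3.99 = 181.01 → 181
  B: 15 + 7.91 = 22.91 → 23
  → #47B517
20% tone:
  R: 67 + 0.2×(128−67) = 67 + 12.2 = 79.2 → 79
  G: 185 + 0.2×(128−185) = 185 − 11.4 = 173.6 → 174
  B: 15 + 0.2×(128−15) = 15 + 22.6 = 37.6 → 38
  → #4FAE26

#47B517, #4FAE26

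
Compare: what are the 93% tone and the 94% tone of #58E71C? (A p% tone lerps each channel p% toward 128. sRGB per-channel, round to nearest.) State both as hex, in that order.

#58E71C is rgb(88, 231, 28).
93% tone:
  R: 88 + 0.93×(128−88) = 88 + 37.2 = 125.2 → 125
  G: 231 − 95.79 = 135.21 → 135
  B: 28 + 0.93×(128−28) = 28 + 93 = 121 → 121
  → #7D8779
94% tone:
  R: 88 + 0.94×(128−88) = 88 + 37.6 = 125.6 → 126
  G: 231 + 0.94×(128−231) = 231 − 96.82 = 134.18 → 134
  B: 28 + 94 = 122 → 122
  → #7E867A

#7D8779, #7E867A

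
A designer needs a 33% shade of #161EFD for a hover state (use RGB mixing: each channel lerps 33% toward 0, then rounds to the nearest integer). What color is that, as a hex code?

#0F14AA

#161EFD is rgb(22, 30, 253).
Per channel, c → c + 0.33(0 − c):
  R: 22 + 0.33×(0−22) = 22 − 7.26 = 14.74 → 15
  G: 30 − 9.9 = 20.1 → 20
  B: 253 + 0.33×(0−253) = 253 − 83.49 = 169.51 → 170
rgb(15, 20, 170) = #0F14AA.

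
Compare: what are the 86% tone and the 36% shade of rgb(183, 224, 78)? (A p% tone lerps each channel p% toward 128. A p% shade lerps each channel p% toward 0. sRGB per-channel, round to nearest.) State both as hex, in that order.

#888D79, #758F32

86% tone:
  R: 183 + 0.86×(128−183) = 183 − 47.3 = 135.7 → 136
  G: 224 + 0.86×(128−224) = 224 − 82.56 = 141.44 → 141
  B: 78 + 43 = 121 → 121
  → #888D79
36% shade:
  R: 183 + 0.36×(0−183) = 183 − 65.88 = 117.12 → 117
  G: 224 + 0.36×(0−224) = 224 − 80.64 = 143.36 → 143
  B: 78 − 28.08 = 49.92 → 50
  → #758F32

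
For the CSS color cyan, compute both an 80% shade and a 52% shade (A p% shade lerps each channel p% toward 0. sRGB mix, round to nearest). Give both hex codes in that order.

CSS cyan is rgb(0, 255, 255).
80% shade:
  R: 0 + 0 = 0 → 0
  G: 255 + 0.8×(0−255) = 255 − 204 = 51 → 51
  B: 255 + 0.8×(0−255) = 255 − 204 = 51 → 51
  → #003333
52% shade:
  R: 0 + 0.52×(0−0) = 0 + 0 = 0 → 0
  G: 255 + 0.52×(0−255) = 255 − 132.6 = 122.4 → 122
  B: 255 + 0.52×(0−255) = 255 − 132.6 = 122.4 → 122
  → #007A7A

#003333, #007A7A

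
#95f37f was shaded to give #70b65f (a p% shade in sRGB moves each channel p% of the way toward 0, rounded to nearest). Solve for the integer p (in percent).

25%

#95f37f is rgb(149, 243, 127); #70b65f is rgb(112, 182, 95).
On the G channel (widest range): 182 ≈ 243 + (p/100)(0 − 243), so p ≈ 100×(182 − 243)/(0 − 243) = -6100/-243 = 25.10.
p = 25 reproduces all three channels after rounding.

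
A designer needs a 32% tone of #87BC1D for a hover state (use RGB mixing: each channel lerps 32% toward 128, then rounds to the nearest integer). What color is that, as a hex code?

#85A93D

#87BC1D is rgb(135, 188, 29).
Lerp each channel 32% toward 128:
  R: 135 + 0.32×(128−135) = 135 − 2.24 = 132.76 → 133
  G: 188 + 0.32×(128−188) = 188 − 19.2 = 168.8 → 169
  B: 29 + 31.68 = 60.68 → 61
rgb(133, 169, 61) = #85A93D.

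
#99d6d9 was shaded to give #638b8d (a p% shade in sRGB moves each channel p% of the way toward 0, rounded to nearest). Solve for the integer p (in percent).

35%

#99d6d9 is rgb(153, 214, 217); #638b8d is rgb(99, 139, 141).
On the B channel (widest range): 141 ≈ 217 + (p/100)(0 − 217), so p ≈ 100×(141 − 217)/(0 − 217) = -7600/-217 = 35.02.
p = 35 reproduces all three channels after rounding.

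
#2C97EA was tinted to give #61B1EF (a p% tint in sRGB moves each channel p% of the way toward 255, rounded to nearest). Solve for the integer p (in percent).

25%

#2C97EA is rgb(44, 151, 234); #61B1EF is rgb(97, 177, 239).
On the R channel (widest range): 97 ≈ 44 + (p/100)(255 − 44), so p ≈ 100×(97 − 44)/(255 − 44) = 5300/211 = 25.12.
p = 25 reproduces all three channels after rounding.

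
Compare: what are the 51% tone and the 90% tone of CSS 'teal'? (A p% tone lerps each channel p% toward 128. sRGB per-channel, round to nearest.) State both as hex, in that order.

#418080, #738080

CSS teal is rgb(0, 128, 128).
51% tone:
  R: 0 + 0.51×(128−0) = 0 + 65.28 = 65.28 → 65
  G: 128 + 0 = 128 → 128
  B: 128 + 0.51×(128−128) = 128 + 0 = 128 → 128
  → #418080
90% tone:
  R: 0 + 115.2 = 115.2 → 115
  G: 128 + 0.9×(128−128) = 128 + 0 = 128 → 128
  B: 128 + 0 = 128 → 128
  → #738080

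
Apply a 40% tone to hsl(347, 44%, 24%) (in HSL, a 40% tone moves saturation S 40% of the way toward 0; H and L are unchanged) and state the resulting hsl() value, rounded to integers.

hsl(347, 26%, 24%)

S moves 40% from 44 toward 0: 44 − 17.6 = 26.4 → 26.
H and L are unchanged.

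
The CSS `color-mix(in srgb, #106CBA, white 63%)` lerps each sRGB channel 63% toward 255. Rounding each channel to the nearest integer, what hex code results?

#A7C9E5

#106CBA is rgb(16, 108, 186).
Lerp each channel 63% toward 255:
  R: 16 + 0.63×(255−16) = 16 + 150.57 = 166.57 → 167
  G: 108 + 92.61 = 200.61 → 201
  B: 186 + 43.47 = 229.47 → 229
rgb(167, 201, 229) = #A7C9E5.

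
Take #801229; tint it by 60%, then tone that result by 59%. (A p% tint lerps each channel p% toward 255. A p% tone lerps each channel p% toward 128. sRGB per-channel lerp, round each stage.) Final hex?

#801229 is rgb(128, 18, 41).
Per channel, c → c + 0.6(255 − c):
  R: 128 + 0.6×(255−128) = 128 + 76.2 = 204.2 → 204
  G: 18 + 0.6×(255−18) = 18 + 142.2 = 160.2 → 160
  B: 41 + 0.6×(255−41) = 41 + 128.4 = 169.4 → 169
After the tint: rgb(204, 160, 169) = #cca0a9.
Lerp each channel 59% toward 128:
  R: 204 + 0.59×(128−204) = 204 − 44.84 = 159.16 → 159
  G: 160 + 0.59×(128−160) = 160 − 18.88 = 141.12 → 141
  B: 169 + 0.59×(128−169) = 169 − 24.19 = 144.81 → 145
rgb(159, 141, 145) = #9f8d91.

#9f8d91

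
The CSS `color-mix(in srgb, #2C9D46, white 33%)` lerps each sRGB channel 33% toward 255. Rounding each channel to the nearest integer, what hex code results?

#72BD83

#2C9D46 is rgb(44, 157, 70).
Per channel, c → c + 0.33(255 − c):
  R: 44 + 0.33×(255−44) = 44 + 69.63 = 113.63 → 114
  G: 157 + 0.33×(255−157) = 157 + 32.34 = 189.34 → 189
  B: 70 + 0.33×(255−70) = 70 + 61.05 = 131.05 → 131
rgb(114, 189, 131) = #72BD83.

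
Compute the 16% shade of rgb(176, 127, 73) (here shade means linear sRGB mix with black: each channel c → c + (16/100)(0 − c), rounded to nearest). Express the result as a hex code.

A 16% shade moves each channel 16% toward 0:
  R: 176 + 0.16×(0−176) = 176 − 28.16 = 147.84 → 148
  G: 127 − 20.32 = 106.68 → 107
  B: 73 − 11.68 = 61.32 → 61
rgb(148, 107, 61) = #946b3d.

#946b3d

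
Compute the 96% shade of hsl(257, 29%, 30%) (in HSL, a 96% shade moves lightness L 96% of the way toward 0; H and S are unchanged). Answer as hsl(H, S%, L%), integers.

L moves 96% from 30 toward 0: 30 − 28.8 = 1.2 → 1.
H and S are unchanged.

hsl(257, 29%, 1%)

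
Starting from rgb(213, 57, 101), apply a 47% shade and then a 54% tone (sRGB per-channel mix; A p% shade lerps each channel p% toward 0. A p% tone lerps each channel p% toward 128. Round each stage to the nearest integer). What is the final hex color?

#79535E

A 47% shade moves each channel 47% toward 0:
  R: 213 − 100.11 = 112.89 → 113
  G: 57 − 26.79 = 30.21 → 30
  B: 101 − 47.47 = 53.53 → 54
After the shade: rgb(113, 30, 54) = #711E36.
A 54% tone moves each channel 54% toward 128:
  R: 113 + 0.54×(128−113) = 113 + 8.1 = 121.1 → 121
  G: 30 + 52.92 = 82.92 → 83
  B: 54 + 39.96 = 93.96 → 94
rgb(121, 83, 94) = #79535E.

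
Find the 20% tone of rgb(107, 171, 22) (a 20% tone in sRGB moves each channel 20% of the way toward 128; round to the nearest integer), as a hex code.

#6fa22b

Per channel, c → c + 0.2(128 − c):
  R: 107 + 0.2×(128−107) = 107 + 4.2 = 111.2 → 111
  G: 171 + 0.2×(128−171) = 171 − 8.6 = 162.4 → 162
  B: 22 + 21.2 = 43.2 → 43
rgb(111, 162, 43) = #6fa22b.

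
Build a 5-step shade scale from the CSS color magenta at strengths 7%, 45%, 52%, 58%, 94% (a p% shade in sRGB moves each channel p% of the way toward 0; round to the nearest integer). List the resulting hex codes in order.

#ed00ed, #8c008c, #7a007a, #6b006b, #0f000f

CSS magenta is rgb(255, 0, 255).
7%: (255 − 17.85 = 237.15→237, 0→0, 255 − 17.85 = 237.15→237) → #ed00ed
45%: (255 − 114.75 = 140.25→140, 0→0, 255 − 114.75 = 140.25→140) → #8c008c
52%: (255 − 132.6 = 122.4→122, 0→0, 255 − 132.6 = 122.4→122) → #7a007a
58%: (255 − 147.9 = 107.1→107, 0→0, 255 − 147.9 = 107.1→107) → #6b006b
94%: (255 − 239.7 = 15.3→15, 0→0, 255 − 239.7 = 15.3→15) → #0f000f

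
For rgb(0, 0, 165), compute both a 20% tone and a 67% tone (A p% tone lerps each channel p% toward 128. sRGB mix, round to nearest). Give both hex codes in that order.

#1A1A9E, #56568C

20% tone:
  R: 0 + 0.2×(128−0) = 0 + 25.6 = 25.6 → 26
  G: 0 + 0.2×(128−0) = 0 + 25.6 = 25.6 → 26
  B: 165 − 7.4 = 157.6 → 158
  → #1A1A9E
67% tone:
  R: 0 + 0.67×(128−0) = 0 + 85.76 = 85.76 → 86
  G: 0 + 85.76 = 85.76 → 86
  B: 165 + 0.67×(128−165) = 165 − 24.79 = 140.21 → 140
  → #56568C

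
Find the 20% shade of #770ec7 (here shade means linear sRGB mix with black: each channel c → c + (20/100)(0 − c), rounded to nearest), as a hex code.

#5f0b9f

#770ec7 is rgb(119, 14, 199).
Lerp each channel 20% toward 0:
  R: 119 + 0.2×(0−119) = 119 − 23.8 = 95.2 → 95
  G: 14 + 0.2×(0−14) = 14 − 2.8 = 11.2 → 11
  B: 199 + 0.2×(0−199) = 199 − 39.8 = 159.2 → 159
rgb(95, 11, 159) = #5f0b9f.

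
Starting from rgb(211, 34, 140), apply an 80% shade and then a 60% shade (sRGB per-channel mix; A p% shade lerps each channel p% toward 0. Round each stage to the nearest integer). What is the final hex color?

Per channel, c → c + 0.8(0 − c):
  R: 211 − 168.8 = 42.2 → 42
  G: 34 − 27.2 = 6.8 → 7
  B: 140 − 112 = 28 → 28
After the shade: rgb(42, 7, 28) = #2A071C.
Per channel, c → c + 0.6(0 − c):
  R: 42 + 0.6×(0−42) = 42 − 25.2 = 16.8 → 17
  G: 7 − 4.2 = 2.8 → 3
  B: 28 + 0.6×(0−28) = 28 − 16.8 = 11.2 → 11
rgb(17, 3, 11) = #11030B.

#11030B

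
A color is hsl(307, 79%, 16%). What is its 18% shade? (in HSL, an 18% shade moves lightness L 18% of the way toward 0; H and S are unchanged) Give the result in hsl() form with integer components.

L moves 18% from 16 toward 0: 16 − 2.88 = 13.12 → 13.
H and S are unchanged.

hsl(307, 79%, 13%)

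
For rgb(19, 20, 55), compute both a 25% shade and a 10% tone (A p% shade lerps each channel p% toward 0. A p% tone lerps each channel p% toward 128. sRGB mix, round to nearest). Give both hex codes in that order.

25% shade:
  R: 19 + 0.25×(0−19) = 19 − 4.75 = 14.25 → 14
  G: 20 − 5 = 15 → 15
  B: 55 − 13.75 = 41.25 → 41
  → #0E0F29
10% tone:
  R: 19 + 0.1×(128−19) = 19 + 10.9 = 29.9 → 30
  G: 20 + 10.8 = 30.8 → 31
  B: 55 + 0.1×(128−55) = 55 + 7.3 = 62.3 → 62
  → #1E1F3E

#0E0F29, #1E1F3E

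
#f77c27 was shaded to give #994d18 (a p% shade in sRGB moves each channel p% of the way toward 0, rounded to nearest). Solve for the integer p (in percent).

#f77c27 is rgb(247, 124, 39); #994d18 is rgb(153, 77, 24).
On the R channel (widest range): 153 ≈ 247 + (p/100)(0 − 247), so p ≈ 100×(153 − 247)/(0 − 247) = -9400/-247 = 38.06.
p = 38 reproduces all three channels after rounding.

38%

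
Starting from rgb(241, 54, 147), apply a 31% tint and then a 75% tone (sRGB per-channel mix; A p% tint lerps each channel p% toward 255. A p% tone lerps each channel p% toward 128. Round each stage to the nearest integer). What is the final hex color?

#9D7D8D

Lerp each channel 31% toward 255:
  R: 241 + 4.34 = 245.34 → 245
  G: 54 + 0.31×(255−54) = 54 + 62.31 = 116.31 → 116
  B: 147 + 33.48 = 180.48 → 180
After the tint: rgb(245, 116, 180) = #F574B4.
A 75% tone moves each channel 75% toward 128:
  R: 245 + 0.75×(128−245) = 245 − 87.75 = 157.25 → 157
  G: 116 + 0.75×(128−116) = 116 + 9 = 125 → 125
  B: 180 + 0.75×(128−180) = 180 − 39 = 141 → 141
rgb(157, 125, 141) = #9D7D8D.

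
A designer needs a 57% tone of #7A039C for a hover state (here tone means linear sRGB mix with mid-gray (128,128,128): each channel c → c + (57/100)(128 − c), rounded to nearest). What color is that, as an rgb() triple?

rgb(125, 74, 140)

#7A039C is rgb(122, 3, 156).
Per channel, c → c + 0.57(128 − c):
  R: 122 + 3.42 = 125.42 → 125
  G: 3 + 0.57×(128−3) = 3 + 71.25 = 74.25 → 74
  B: 156 + 0.57×(128−156) = 156 − 15.96 = 140.04 → 140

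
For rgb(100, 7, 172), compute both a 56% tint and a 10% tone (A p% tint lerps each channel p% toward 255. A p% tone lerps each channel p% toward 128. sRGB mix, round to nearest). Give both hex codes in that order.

#bb92da, #6713a8

56% tint:
  R: 100 + 0.56×(255−100) = 100 + 86.8 = 186.8 → 187
  G: 7 + 138.88 = 145.88 → 146
  B: 172 + 46.48 = 218.48 → 218
  → #bb92da
10% tone:
  R: 100 + 2.8 = 102.8 → 103
  G: 7 + 0.1×(128−7) = 7 + 12.1 = 19.1 → 19
  B: 172 + 0.1×(128−172) = 172 − 4.4 = 167.6 → 168
  → #6713a8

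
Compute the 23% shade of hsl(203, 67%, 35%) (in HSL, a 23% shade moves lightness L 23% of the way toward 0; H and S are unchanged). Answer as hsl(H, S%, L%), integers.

L moves 23% from 35 toward 0: 35 − 8.05 = 26.95 → 27.
H and S are unchanged.

hsl(203, 67%, 27%)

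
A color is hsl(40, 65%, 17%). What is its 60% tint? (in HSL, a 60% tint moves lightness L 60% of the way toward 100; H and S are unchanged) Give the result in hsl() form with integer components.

L moves 60% from 17 toward 100: 17 + 49.8 = 66.8 → 67.
H and S are unchanged.

hsl(40, 65%, 67%)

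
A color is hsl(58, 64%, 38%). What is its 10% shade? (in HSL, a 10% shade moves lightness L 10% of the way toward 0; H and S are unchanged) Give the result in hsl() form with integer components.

hsl(58, 64%, 34%)

L moves 10% from 38 toward 0: 38 − 3.8 = 34.2 → 34.
H and S are unchanged.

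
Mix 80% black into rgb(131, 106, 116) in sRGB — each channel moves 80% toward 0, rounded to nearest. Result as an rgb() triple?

Lerp each channel 80% toward 0:
  R: 131 + 0.8×(0−131) = 131 − 104.8 = 26.2 → 26
  G: 106 + 0.8×(0−106) = 106 − 84.8 = 21.2 → 21
  B: 116 − 92.8 = 23.2 → 23

rgb(26, 21, 23)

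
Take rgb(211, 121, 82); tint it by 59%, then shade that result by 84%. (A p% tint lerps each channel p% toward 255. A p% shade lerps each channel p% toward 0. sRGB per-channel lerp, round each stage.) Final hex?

#26201D

Lerp each channel 59% toward 255:
  R: 211 + 25.96 = 236.96 → 237
  G: 121 + 0.59×(255−121) = 121 + 79.06 = 200.06 → 200
  B: 82 + 0.59×(255−82) = 82 + 102.07 = 184.07 → 184
After the tint: rgb(237, 200, 184) = #EDC8B8.
An 84% shade moves each channel 84% toward 0:
  R: 237 + 0.84×(0−237) = 237 − 199.08 = 37.92 → 38
  G: 200 + 0.84×(0−200) = 200 − 168 = 32 → 32
  B: 184 − 154.56 = 29.44 → 29
rgb(38, 32, 29) = #26201D.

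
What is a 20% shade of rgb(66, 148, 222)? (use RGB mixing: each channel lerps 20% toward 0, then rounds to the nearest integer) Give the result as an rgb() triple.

rgb(53, 118, 178)

A 20% shade moves each channel 20% toward 0:
  R: 66 + 0.2×(0−66) = 66 − 13.2 = 52.8 → 53
  G: 148 + 0.2×(0−148) = 148 − 29.6 = 118.4 → 118
  B: 222 − 44.4 = 177.6 → 178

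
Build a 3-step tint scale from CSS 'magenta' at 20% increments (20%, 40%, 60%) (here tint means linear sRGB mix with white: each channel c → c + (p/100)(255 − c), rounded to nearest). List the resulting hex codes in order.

#FF33FF, #FF66FF, #FF99FF

CSS magenta is rgb(255, 0, 255).
20%: (255→255, 0 + 51 = 51→51, 255→255) → #FF33FF
40%: (255→255, 0 + 102 = 102→102, 255→255) → #FF66FF
60%: (255→255, 0 + 153 = 153→153, 255→255) → #FF99FF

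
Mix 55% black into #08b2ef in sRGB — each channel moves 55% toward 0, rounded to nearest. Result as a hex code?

#04506c

#08b2ef is rgb(8, 178, 239).
Lerp each channel 55% toward 0:
  R: 8 + 0.55×(0−8) = 8 − 4.4 = 3.6 → 4
  G: 178 + 0.55×(0−178) = 178 − 97.9 = 80.1 → 80
  B: 239 + 0.55×(0−239) = 239 − 131.45 = 107.55 → 108
rgb(4, 80, 108) = #04506c.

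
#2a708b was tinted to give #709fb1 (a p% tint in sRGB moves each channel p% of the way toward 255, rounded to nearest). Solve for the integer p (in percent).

33%

#2a708b is rgb(42, 112, 139); #709fb1 is rgb(112, 159, 177).
On the R channel (widest range): 112 ≈ 42 + (p/100)(255 − 42), so p ≈ 100×(112 − 42)/(255 − 42) = 7000/213 = 32.86.
p = 33 reproduces all three channels after rounding.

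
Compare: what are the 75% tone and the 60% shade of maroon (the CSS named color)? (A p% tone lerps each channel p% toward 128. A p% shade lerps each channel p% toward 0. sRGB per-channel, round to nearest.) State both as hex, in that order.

#806060, #330000

CSS maroon is rgb(128, 0, 0).
75% tone:
  R: 128 + 0.75×(128−128) = 128 + 0 = 128 → 128
  G: 0 + 0.75×(128−0) = 0 + 96 = 96 → 96
  B: 0 + 96 = 96 → 96
  → #806060
60% shade:
  R: 128 − 76.8 = 51.2 → 51
  G: 0 + 0 = 0 → 0
  B: 0 + 0.6×(0−0) = 0 + 0 = 0 → 0
  → #330000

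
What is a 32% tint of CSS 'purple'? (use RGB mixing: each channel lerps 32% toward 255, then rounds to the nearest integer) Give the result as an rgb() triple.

CSS purple is rgb(128, 0, 128).
A 32% tint moves each channel 32% toward 255:
  R: 128 + 40.64 = 168.64 → 169
  G: 0 + 0.32×(255−0) = 0 + 81.6 = 81.6 → 82
  B: 128 + 40.64 = 168.64 → 169

rgb(169, 82, 169)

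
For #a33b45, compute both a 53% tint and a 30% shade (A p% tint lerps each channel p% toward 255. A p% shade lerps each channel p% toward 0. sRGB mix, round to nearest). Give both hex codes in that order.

#d4a3a8, #722930

#a33b45 is rgb(163, 59, 69).
53% tint:
  R: 163 + 0.53×(255−163) = 163 + 48.76 = 211.76 → 212
  G: 59 + 0.53×(255−59) = 59 + 103.88 = 162.88 → 163
  B: 69 + 0.53×(255−69) = 69 + 98.58 = 167.58 → 168
  → #d4a3a8
30% shade:
  R: 163 + 0.3×(0−163) = 163 − 48.9 = 114.1 → 114
  G: 59 + 0.3×(0−59) = 59 − 17.7 = 41.3 → 41
  B: 69 + 0.3×(0−69) = 69 − 20.7 = 48.3 → 48
  → #722930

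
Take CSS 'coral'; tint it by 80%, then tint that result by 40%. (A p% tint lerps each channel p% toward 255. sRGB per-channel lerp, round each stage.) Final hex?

#FFEFEA

CSS coral is rgb(255, 127, 80).
An 80% tint moves each channel 80% toward 255:
  R: 255 + 0.8×(255−255) = 255 + 0 = 255 → 255
  G: 127 + 102.4 = 229.4 → 229
  B: 80 + 0.8×(255−80) = 80 + 140 = 220 → 220
After the tint: rgb(255, 229, 220) = #FFE5DC.
A 40% tint moves each channel 40% toward 255:
  R: 255 + 0 = 255 → 255
  G: 229 + 10.4 = 239.4 → 239
  B: 220 + 0.4×(255−220) = 220 + 14 = 234 → 234
rgb(255, 239, 234) = #FFEFEA.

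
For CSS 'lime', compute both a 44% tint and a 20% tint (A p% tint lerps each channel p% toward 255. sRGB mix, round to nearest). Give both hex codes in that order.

CSS lime is rgb(0, 255, 0).
44% tint:
  R: 0 + 0.44×(255−0) = 0 + 112.2 = 112.2 → 112
  G: 255 + 0.44×(255−255) = 255 + 0 = 255 → 255
  B: 0 + 0.44×(255−0) = 0 + 112.2 = 112.2 → 112
  → #70ff70
20% tint:
  R: 0 + 0.2×(255−0) = 0 + 51 = 51 → 51
  G: 255 + 0.2×(255−255) = 255 + 0 = 255 → 255
  B: 0 + 51 = 51 → 51
  → #33ff33

#70ff70, #33ff33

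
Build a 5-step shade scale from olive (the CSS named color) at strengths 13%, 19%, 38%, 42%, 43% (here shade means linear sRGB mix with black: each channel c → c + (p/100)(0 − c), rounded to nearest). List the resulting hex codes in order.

CSS olive is rgb(128, 128, 0).
13%: (128 − 16.64 = 111.36→111, 128 − 16.64 = 111.36→111, 0→0) → #6F6F00
19%: (128 − 24.32 = 103.68→104, 128 − 24.32 = 103.68→104, 0→0) → #686800
38%: (128 − 48.64 = 79.36→79, 128 − 48.64 = 79.36→79, 0→0) → #4F4F00
42%: (128 − 53.76 = 74.24→74, 128 − 53.76 = 74.24→74, 0→0) → #4A4A00
43%: (128 − 55.04 = 72.96→73, 128 − 55.04 = 72.96→73, 0→0) → #494900

#6F6F00, #686800, #4F4F00, #4A4A00, #494900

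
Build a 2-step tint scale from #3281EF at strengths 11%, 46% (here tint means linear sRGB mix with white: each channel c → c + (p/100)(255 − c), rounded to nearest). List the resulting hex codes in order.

#498FF1, #90BBF6

#3281EF is rgb(50, 129, 239).
11%: (50 + 22.55 = 72.55→73, 129 + 13.86 = 142.86→143, 239 + 1.76 = 240.76→241) → #498FF1
46%: (50 + 94.3 = 144.3→144, 129 + 57.96 = 186.96→187, 239 + 7.36 = 246.36→246) → #90BBF6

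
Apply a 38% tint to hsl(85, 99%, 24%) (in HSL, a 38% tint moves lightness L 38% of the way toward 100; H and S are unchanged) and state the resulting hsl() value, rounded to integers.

hsl(85, 99%, 53%)

L moves 38% from 24 toward 100: 24 + 28.88 = 52.88 → 53.
H and S are unchanged.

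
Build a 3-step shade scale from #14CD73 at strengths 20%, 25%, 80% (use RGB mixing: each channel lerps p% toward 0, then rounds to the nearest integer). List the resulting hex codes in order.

#10A45C, #0F9A56, #042917

#14CD73 is rgb(20, 205, 115).
20%: (20 − 4 = 16→16, 205 − 41 = 164→164, 115 − 23 = 92→92) → #10A45C
25%: (20 − 5 = 15→15, 205 − 51.25 = 153.75→154, 115 − 28.75 = 86.25→86) → #0F9A56
80%: (20 − 16 = 4→4, 205 − 164 = 41→41, 115 − 92 = 23→23) → #042917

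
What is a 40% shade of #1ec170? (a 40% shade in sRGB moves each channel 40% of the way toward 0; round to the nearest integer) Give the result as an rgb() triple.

rgb(18, 116, 67)

#1ec170 is rgb(30, 193, 112).
Lerp each channel 40% toward 0:
  R: 30 − 12 = 18 → 18
  G: 193 + 0.4×(0−193) = 193 − 77.2 = 115.8 → 116
  B: 112 − 44.8 = 67.2 → 67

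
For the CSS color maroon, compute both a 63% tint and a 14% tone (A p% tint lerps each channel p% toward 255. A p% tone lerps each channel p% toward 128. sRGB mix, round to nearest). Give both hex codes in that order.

#D0A1A1, #801212

CSS maroon is rgb(128, 0, 0).
63% tint:
  R: 128 + 0.63×(255−128) = 128 + 80.01 = 208.01 → 208
  G: 0 + 0.63×(255−0) = 0 + 160.65 = 160.65 → 161
  B: 0 + 160.65 = 160.65 → 161
  → #D0A1A1
14% tone:
  R: 128 + 0 = 128 → 128
  G: 0 + 0.14×(128−0) = 0 + 17.92 = 17.92 → 18
  B: 0 + 0.14×(128−0) = 0 + 17.92 = 17.92 → 18
  → #801212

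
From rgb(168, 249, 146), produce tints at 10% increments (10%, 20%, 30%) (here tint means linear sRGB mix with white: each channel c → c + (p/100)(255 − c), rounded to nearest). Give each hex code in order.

10%: (168 + 8.7 = 176.7→177, 249 + 0.6 = 249.6→250, 146 + 10.9 = 156.9→157) → #B1FA9D
20%: (168 + 17.4 = 185.4→185, 249 + 1.2 = 250.2→250, 146 + 21.8 = 167.8→168) → #B9FAA8
30%: (168 + 26.1 = 194.1→194, 249 + 1.8 = 250.8→251, 146 + 32.7 = 178.7→179) → #C2FBB3

#B1FA9D, #B9FAA8, #C2FBB3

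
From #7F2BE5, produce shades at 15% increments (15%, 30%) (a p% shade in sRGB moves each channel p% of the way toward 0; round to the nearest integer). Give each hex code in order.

#6C25C3, #591EA0

#7F2BE5 is rgb(127, 43, 229).
15%: (127 − 19.05 = 107.95→108, 43 − 6.45 = 36.55→37, 229 − 34.35 = 194.65→195) → #6C25C3
30%: (127 − 38.1 = 88.9→89, 43 − 12.9 = 30.1→30, 229 − 68.7 = 160.3→160) → #591EA0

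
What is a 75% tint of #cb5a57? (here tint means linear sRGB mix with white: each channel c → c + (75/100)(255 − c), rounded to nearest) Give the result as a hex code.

#cb5a57 is rgb(203, 90, 87).
A 75% tint moves each channel 75% toward 255:
  R: 203 + 0.75×(255−203) = 203 + 39 = 242 → 242
  G: 90 + 123.75 = 213.75 → 214
  B: 87 + 126 = 213 → 213
rgb(242, 214, 213) = #f2d6d5.

#f2d6d5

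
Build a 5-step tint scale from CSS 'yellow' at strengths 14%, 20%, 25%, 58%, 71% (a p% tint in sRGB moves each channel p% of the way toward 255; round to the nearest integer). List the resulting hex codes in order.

#FFFF24, #FFFF33, #FFFF40, #FFFF94, #FFFFB5

CSS yellow is rgb(255, 255, 0).
14%: (255→255, 255→255, 0 + 35.7 = 35.7→36) → #FFFF24
20%: (255→255, 255→255, 0 + 51 = 51→51) → #FFFF33
25%: (255→255, 255→255, 0 + 63.75 = 63.75→64) → #FFFF40
58%: (255→255, 255→255, 0 + 147.9 = 147.9→148) → #FFFF94
71%: (255→255, 255→255, 0 + 181.05 = 181.05→181) → #FFFFB5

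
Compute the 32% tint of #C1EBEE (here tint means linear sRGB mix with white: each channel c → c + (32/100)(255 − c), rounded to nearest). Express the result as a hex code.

#C1EBEE is rgb(193, 235, 238).
Per channel, c → c + 0.32(255 − c):
  R: 193 + 0.32×(255−193) = 193 + 19.84 = 212.84 → 213
  G: 235 + 6.4 = 241.4 → 241
  B: 238 + 0.32×(255−238) = 238 + 5.44 = 243.44 → 243
rgb(213, 241, 243) = #D5F1F3.

#D5F1F3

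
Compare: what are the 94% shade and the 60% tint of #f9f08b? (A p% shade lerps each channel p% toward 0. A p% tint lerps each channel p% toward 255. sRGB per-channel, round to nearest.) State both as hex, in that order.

#0f0e08, #fdf9d1

#f9f08b is rgb(249, 240, 139).
94% shade:
  R: 249 − 234.06 = 14.94 → 15
  G: 240 + 0.94×(0−240) = 240 − 225.6 = 14.4 → 14
  B: 139 − 130.66 = 8.34 → 8
  → #0f0e08
60% tint:
  R: 249 + 0.6×(255−249) = 249 + 3.6 = 252.6 → 253
  G: 240 + 0.6×(255−240) = 240 + 9 = 249 → 249
  B: 139 + 69.6 = 208.6 → 209
  → #fdf9d1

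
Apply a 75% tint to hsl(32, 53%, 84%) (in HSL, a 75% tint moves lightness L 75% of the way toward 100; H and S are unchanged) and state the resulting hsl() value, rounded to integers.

L moves 75% from 84 toward 100: 84 + 12 = 96 → 96.
H and S are unchanged.

hsl(32, 53%, 96%)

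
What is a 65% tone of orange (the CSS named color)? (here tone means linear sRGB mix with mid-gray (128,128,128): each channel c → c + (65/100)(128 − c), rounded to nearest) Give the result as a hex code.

CSS orange is rgb(255, 165, 0).
A 65% tone moves each channel 65% toward 128:
  R: 255 − 82.55 = 172.45 → 172
  G: 165 + 0.65×(128−165) = 165 − 24.05 = 140.95 → 141
  B: 0 + 0.65×(128−0) = 0 + 83.2 = 83.2 → 83
rgb(172, 141, 83) = #AC8D53.

#AC8D53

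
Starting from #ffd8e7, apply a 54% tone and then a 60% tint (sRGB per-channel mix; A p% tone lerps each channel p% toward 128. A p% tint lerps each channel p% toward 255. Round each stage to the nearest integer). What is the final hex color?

#e3dcdf

#ffd8e7 is rgb(255, 216, 231).
A 54% tone moves each channel 54% toward 128:
  R: 255 + 0.54×(128−255) = 255 − 68.58 = 186.42 → 186
  G: 216 + 0.54×(128−216) = 216 − 47.52 = 168.48 → 168
  B: 231 − 55.62 = 175.38 → 175
After the tone: rgb(186, 168, 175) = #baa8af.
Per channel, c → c + 0.6(255 − c):
  R: 186 + 0.6×(255−186) = 186 + 41.4 = 227.4 → 227
  G: 168 + 52.2 = 220.2 → 220
  B: 175 + 0.6×(255−175) = 175 + 48 = 223 → 223
rgb(227, 220, 223) = #e3dcdf.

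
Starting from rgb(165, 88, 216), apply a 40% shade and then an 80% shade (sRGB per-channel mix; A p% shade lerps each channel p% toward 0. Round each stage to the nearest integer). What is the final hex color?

#140b1a

Per channel, c → c + 0.4(0 − c):
  R: 165 + 0.4×(0−165) = 165 − 66 = 99 → 99
  G: 88 − 35.2 = 52.8 → 53
  B: 216 + 0.4×(0−216) = 216 − 86.4 = 129.6 → 130
After the shade: rgb(99, 53, 130) = #633582.
An 80% shade moves each channel 80% toward 0:
  R: 99 + 0.8×(0−99) = 99 − 79.2 = 19.8 → 20
  G: 53 − 42.4 = 10.6 → 11
  B: 130 + 0.8×(0−130) = 130 − 104 = 26 → 26
rgb(20, 11, 26) = #140b1a.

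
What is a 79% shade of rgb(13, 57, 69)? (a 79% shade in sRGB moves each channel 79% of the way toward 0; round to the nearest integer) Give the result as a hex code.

#030C0E

A 79% shade moves each channel 79% toward 0:
  R: 13 + 0.79×(0−13) = 13 − 10.27 = 2.73 → 3
  G: 57 + 0.79×(0−57) = 57 − 45.03 = 11.97 → 12
  B: 69 + 0.79×(0−69) = 69 − 54.51 = 14.49 → 14
rgb(3, 12, 14) = #030C0E.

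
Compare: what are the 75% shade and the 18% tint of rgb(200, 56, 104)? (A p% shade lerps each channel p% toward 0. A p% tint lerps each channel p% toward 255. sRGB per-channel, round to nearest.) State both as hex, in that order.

75% shade:
  R: 200 − 150 = 50 → 50
  G: 56 + 0.75×(0−56) = 56 − 42 = 14 → 14
  B: 104 + 0.75×(0−104) = 104 − 78 = 26 → 26
  → #320e1a
18% tint:
  R: 200 + 9.9 = 209.9 → 210
  G: 56 + 0.18×(255−56) = 56 + 35.82 = 91.82 → 92
  B: 104 + 0.18×(255−104) = 104 + 27.18 = 131.18 → 131
  → #d25c83

#320e1a, #d25c83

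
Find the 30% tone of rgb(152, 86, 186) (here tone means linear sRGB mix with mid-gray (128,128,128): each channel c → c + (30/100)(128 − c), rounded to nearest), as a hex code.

Per channel, c → c + 0.3(128 − c):
  R: 152 + 0.3×(128−152) = 152 − 7.2 = 144.8 → 145
  G: 86 + 12.6 = 98.6 → 99
  B: 186 + 0.3×(128−186) = 186 − 17.4 = 168.6 → 169
rgb(145, 99, 169) = #9163a9.

#9163a9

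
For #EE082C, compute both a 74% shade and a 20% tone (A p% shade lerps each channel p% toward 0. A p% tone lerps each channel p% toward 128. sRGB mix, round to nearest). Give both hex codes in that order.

#EE082C is rgb(238, 8, 44).
74% shade:
  R: 238 + 0.74×(0−238) = 238 − 176.12 = 61.88 → 62
  G: 8 + 0.74×(0−8) = 8 − 5.92 = 2.08 → 2
  B: 44 + 0.74×(0−44) = 44 − 32.56 = 11.44 → 11
  → #3E020B
20% tone:
  R: 238 + 0.2×(128−238) = 238 − 22 = 216 → 216
  G: 8 + 0.2×(128−8) = 8 + 24 = 32 → 32
  B: 44 + 0.2×(128−44) = 44 + 16.8 = 60.8 → 61
  → #D8203D

#3E020B, #D8203D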